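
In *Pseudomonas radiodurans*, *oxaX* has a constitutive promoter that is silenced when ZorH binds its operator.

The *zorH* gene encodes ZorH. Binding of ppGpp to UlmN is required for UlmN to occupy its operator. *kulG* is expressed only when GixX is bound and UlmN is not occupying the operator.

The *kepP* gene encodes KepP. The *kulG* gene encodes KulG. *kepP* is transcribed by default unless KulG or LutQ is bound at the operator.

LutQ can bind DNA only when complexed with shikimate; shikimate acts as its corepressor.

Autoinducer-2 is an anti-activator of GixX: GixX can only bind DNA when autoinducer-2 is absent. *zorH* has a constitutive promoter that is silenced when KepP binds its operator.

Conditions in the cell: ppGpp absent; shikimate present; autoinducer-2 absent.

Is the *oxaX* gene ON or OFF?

ppGpp is absent, so UlmN is inactive.
Autoinducer-2 is absent, so GixX is active.
No repressor is bound and GixX is active, so *kulG* is transcribed.
So KulG is produced and active.
Shikimate is present, so LutQ is active.
With repressor KulG bound, *kepP* is not transcribed.
So KepP is not produced.
With no repressor bound, *zorH* is transcribed.
So ZorH is produced and active.
With repressor ZorH bound, *oxaX* is not transcribed.

OFF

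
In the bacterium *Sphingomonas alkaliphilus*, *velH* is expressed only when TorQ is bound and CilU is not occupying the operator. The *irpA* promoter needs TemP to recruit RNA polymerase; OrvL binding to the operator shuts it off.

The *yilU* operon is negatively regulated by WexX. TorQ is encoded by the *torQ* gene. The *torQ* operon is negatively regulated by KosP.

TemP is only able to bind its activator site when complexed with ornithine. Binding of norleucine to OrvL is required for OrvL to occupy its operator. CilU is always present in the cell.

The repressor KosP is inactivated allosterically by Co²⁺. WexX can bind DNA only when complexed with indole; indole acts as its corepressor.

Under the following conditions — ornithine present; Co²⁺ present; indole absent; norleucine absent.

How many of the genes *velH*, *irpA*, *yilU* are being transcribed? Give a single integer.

2

CilU is produced constitutively and is active.
Co²⁺ is present, so KosP is inactive.
With no repressor bound, *torQ* is transcribed.
So TorQ is produced and active.
With repressor CilU bound, *velH* is not transcribed.
→ *velH* is OFF.
Norleucine is absent, so OrvL is inactive.
Ornithine is present, so TemP is active.
No repressor is bound and TemP is active, so *irpA* is transcribed.
→ *irpA* is ON.
Indole is absent, so WexX is inactive.
With no repressor bound, *yilU* is transcribed.
→ *yilU* is ON.
2 of the 3 genes are transcribed.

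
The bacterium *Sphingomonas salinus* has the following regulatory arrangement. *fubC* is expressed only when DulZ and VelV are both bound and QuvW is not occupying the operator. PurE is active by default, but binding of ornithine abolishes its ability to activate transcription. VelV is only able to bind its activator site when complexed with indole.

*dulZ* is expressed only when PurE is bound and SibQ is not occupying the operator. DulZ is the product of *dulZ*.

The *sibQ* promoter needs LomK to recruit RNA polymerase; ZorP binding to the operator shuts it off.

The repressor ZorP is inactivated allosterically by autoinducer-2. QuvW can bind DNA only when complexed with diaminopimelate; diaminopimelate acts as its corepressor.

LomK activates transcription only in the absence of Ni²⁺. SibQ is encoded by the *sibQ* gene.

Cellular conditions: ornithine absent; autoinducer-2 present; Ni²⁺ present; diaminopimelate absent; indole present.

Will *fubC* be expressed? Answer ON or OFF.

ON

Ornithine is absent, so PurE is active.
Ni²⁺ is present, so LomK is inactive.
Autoinducer-2 is present, so ZorP is inactive.
Required activator LomK is absent, so *sibQ* is not transcribed.
So SibQ is not produced.
No repressor is bound and PurE is active, so *dulZ* is transcribed.
So DulZ is produced and active.
Indole is present, so VelV is active.
Diaminopimelate is absent, so QuvW is inactive.
No repressor is bound and DulZ and VelV are active, so *fubC* is transcribed.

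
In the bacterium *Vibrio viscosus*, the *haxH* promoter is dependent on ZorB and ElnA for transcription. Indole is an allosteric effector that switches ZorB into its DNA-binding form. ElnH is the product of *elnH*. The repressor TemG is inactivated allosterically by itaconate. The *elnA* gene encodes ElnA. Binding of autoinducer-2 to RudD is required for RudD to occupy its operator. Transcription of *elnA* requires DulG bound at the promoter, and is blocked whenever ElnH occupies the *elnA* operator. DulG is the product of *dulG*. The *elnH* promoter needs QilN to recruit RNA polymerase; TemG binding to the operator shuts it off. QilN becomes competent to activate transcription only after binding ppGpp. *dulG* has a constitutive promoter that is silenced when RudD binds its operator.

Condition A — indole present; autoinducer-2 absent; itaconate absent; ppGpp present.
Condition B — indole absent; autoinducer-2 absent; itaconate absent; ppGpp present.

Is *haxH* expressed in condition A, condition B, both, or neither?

A only

Condition A:
Indole is present, so ZorB is active.
Autoinducer-2 is absent, so RudD is inactive.
With no repressor bound, *dulG* is transcribed.
So DulG is produced and active.
Itaconate is absent, so TemG is active.
ppGpp is present, so QilN is active.
With repressor TemG bound, *elnH* is not transcribed.
So ElnH is not produced.
No repressor is bound and DulG is active, so *elnA* is transcribed.
So ElnA is produced and active.
No repressor is bound and ZorB and ElnA are active, so *haxH* is transcribed.
→ *haxH* is ON in A.
Condition B:
Indole is absent, so ZorB is inactive.
Autoinducer-2 is absent, so RudD is inactive.
With no repressor bound, *dulG* is transcribed.
So DulG is produced and active.
Itaconate is absent, so TemG is active.
ppGpp is present, so QilN is active.
With repressor TemG bound, *elnH* is not transcribed.
So ElnH is not produced.
No repressor is bound and DulG is active, so *elnA* is transcribed.
So ElnA is produced and active.
Required activator ZorB is absent, so *haxH* is not transcribed.
→ *haxH* is OFF in B.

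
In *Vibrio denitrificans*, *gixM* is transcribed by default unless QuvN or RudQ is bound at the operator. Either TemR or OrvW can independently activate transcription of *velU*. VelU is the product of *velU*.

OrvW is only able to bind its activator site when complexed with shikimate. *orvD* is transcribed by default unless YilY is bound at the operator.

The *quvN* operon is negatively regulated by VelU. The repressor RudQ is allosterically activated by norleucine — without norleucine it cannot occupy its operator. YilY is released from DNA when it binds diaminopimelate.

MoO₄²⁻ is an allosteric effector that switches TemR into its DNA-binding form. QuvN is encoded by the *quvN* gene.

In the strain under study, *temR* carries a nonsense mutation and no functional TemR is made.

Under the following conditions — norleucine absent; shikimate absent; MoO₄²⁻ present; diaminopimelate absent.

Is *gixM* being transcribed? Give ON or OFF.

TemR is non-functional in this strain, so it has no effect.
Shikimate is absent, so OrvW is inactive.
No activator is available at the *velU* promoter, so *velU* is not transcribed.
So VelU is not produced.
With no repressor bound, *quvN* is transcribed.
So QuvN is produced and active.
Norleucine is absent, so RudQ is inactive.
With repressor QuvN bound, *gixM* is not transcribed.

OFF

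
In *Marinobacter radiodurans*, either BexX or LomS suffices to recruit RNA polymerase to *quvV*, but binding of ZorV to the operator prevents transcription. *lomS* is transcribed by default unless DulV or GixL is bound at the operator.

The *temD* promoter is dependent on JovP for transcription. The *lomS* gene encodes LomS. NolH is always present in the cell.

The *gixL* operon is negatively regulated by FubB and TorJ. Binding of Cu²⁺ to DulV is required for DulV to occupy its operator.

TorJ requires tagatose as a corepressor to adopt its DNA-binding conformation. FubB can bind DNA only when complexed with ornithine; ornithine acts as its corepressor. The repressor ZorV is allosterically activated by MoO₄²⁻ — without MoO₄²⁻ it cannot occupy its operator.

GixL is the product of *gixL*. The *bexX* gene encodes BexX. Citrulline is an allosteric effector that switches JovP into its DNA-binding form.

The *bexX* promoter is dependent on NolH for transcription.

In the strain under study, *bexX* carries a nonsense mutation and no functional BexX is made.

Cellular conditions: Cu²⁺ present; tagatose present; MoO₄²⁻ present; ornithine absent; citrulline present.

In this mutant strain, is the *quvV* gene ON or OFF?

BexX is non-functional in this strain, so it has no effect.
Cu²⁺ is present, so DulV is active.
Ornithine is absent, so FubB is inactive.
Tagatose is present, so TorJ is active.
With repressor TorJ bound, *gixL* is not transcribed.
So GixL is not produced.
With repressor DulV bound, *lomS* is not transcribed.
So LomS is not produced.
MoO₄²⁻ is present, so ZorV is active.
With repressor ZorV bound, *quvV* is not transcribed.

OFF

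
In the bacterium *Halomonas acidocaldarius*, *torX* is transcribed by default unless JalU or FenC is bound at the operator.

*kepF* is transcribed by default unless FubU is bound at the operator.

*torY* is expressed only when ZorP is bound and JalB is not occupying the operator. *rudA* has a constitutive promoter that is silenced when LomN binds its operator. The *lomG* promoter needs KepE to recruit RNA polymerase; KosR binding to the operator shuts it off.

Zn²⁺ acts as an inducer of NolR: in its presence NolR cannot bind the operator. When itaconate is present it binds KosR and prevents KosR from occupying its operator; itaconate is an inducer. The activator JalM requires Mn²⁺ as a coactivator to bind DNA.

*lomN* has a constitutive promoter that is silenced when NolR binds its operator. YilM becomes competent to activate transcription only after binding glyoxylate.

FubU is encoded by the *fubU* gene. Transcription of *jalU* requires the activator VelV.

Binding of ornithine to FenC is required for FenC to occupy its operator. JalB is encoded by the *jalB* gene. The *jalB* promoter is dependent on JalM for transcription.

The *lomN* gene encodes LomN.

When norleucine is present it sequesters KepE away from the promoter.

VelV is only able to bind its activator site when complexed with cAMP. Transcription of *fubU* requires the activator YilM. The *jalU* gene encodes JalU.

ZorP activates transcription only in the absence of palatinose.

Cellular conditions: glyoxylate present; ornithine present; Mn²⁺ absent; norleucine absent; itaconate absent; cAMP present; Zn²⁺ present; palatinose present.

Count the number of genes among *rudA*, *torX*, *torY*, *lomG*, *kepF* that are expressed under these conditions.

Zn²⁺ is present, so NolR is inactive.
With no repressor bound, *lomN* is transcribed.
So LomN is produced and active.
With repressor LomN bound, *rudA* is not transcribed.
→ *rudA* is OFF.
cAMP is present, so VelV is active.
No repressor is bound and VelV is active, so *jalU* is transcribed.
So JalU is produced and active.
Ornithine is present, so FenC is active.
With repressor JalU bound, *torX* is not transcribed.
→ *torX* is OFF.
Mn²⁺ is absent, so JalM is inactive.
Required activator JalM is absent, so *jalB* is not transcribed.
So JalB is not produced.
Palatinose is present, so ZorP is inactive.
Required activator ZorP is absent, so *torY* is not transcribed.
→ *torY* is OFF.
Itaconate is absent, so KosR is active.
Norleucine is absent, so KepE is active.
With repressor KosR bound, *lomG* is not transcribed.
→ *lomG* is OFF.
Glyoxylate is present, so YilM is active.
No repressor is bound and YilM is active, so *fubU* is transcribed.
So FubU is produced and active.
With repressor FubU bound, *kepF* is not transcribed.
→ *kepF* is OFF.
0 of the 5 genes are transcribed.

0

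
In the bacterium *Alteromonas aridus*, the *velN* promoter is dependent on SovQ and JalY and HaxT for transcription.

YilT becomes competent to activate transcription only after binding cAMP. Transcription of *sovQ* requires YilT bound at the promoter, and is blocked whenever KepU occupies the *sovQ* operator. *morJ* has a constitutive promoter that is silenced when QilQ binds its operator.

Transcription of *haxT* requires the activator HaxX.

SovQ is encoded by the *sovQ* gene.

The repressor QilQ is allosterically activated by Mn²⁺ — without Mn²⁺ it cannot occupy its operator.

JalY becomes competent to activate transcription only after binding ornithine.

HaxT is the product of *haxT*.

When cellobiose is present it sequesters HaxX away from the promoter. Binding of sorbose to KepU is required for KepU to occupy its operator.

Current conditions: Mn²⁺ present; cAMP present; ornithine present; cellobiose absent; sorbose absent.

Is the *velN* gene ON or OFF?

cAMP is present, so YilT is active.
Sorbose is absent, so KepU is inactive.
No repressor is bound and YilT is active, so *sovQ* is transcribed.
So SovQ is produced and active.
Ornithine is present, so JalY is active.
Cellobiose is absent, so HaxX is active.
No repressor is bound and HaxX is active, so *haxT* is transcribed.
So HaxT is produced and active.
No repressor is bound and SovQ and JalY and HaxT are active, so *velN* is transcribed.

ON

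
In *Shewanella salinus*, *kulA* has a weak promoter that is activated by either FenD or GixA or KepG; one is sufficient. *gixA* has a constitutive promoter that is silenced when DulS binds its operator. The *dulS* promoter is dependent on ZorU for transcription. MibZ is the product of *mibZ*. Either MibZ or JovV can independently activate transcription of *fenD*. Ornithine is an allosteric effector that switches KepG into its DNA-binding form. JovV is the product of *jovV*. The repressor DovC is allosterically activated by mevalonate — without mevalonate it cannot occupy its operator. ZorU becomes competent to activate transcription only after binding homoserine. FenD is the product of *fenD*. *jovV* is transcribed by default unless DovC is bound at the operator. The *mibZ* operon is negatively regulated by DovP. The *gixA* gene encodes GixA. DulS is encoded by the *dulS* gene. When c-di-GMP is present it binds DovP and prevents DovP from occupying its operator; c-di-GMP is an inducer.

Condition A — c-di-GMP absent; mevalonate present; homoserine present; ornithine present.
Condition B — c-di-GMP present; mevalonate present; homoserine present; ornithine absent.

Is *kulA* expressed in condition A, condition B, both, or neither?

Condition A:
c-di-GMP is absent, so DovP is active.
With repressor DovP bound, *mibZ* is not transcribed.
So MibZ is not produced.
Mevalonate is present, so DovC is active.
With repressor DovC bound, *jovV* is not transcribed.
So JovV is not produced.
No activator is available at the *fenD* promoter, so *fenD* is not transcribed.
So FenD is not produced.
Homoserine is present, so ZorU is active.
No repressor is bound and ZorU is active, so *dulS* is transcribed.
So DulS is produced and active.
With repressor DulS bound, *gixA* is not transcribed.
So GixA is not produced.
Ornithine is present, so KepG is active.
Activator KepG is present, so *kulA* is transcribed.
→ *kulA* is ON in A.
Condition B:
c-di-GMP is present, so DovP is inactive.
With no repressor bound, *mibZ* is transcribed.
So MibZ is produced and active.
Mevalonate is present, so DovC is active.
With repressor DovC bound, *jovV* is not transcribed.
So JovV is not produced.
Activator MibZ is present, so *fenD* is transcribed.
So FenD is produced and active.
Homoserine is present, so ZorU is active.
No repressor is bound and ZorU is active, so *dulS* is transcribed.
So DulS is produced and active.
With repressor DulS bound, *gixA* is not transcribed.
So GixA is not produced.
Ornithine is absent, so KepG is inactive.
Activator FenD is present, so *kulA* is transcribed.
→ *kulA* is ON in B.

both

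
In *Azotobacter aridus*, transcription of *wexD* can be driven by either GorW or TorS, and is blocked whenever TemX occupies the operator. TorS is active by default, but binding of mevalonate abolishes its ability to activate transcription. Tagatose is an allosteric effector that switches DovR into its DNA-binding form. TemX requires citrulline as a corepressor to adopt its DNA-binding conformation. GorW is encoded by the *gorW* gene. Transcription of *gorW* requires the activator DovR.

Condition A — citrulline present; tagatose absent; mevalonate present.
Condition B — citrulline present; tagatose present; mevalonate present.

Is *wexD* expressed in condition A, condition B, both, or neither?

neither

Condition A:
Citrulline is present, so TemX is active.
Tagatose is absent, so DovR is inactive.
Required activator DovR is absent, so *gorW* is not transcribed.
So GorW is not produced.
Mevalonate is present, so TorS is inactive.
With repressor TemX bound, *wexD* is not transcribed.
→ *wexD* is OFF in A.
Condition B:
Citrulline is present, so TemX is active.
Tagatose is present, so DovR is active.
No repressor is bound and DovR is active, so *gorW* is transcribed.
So GorW is produced and active.
Mevalonate is present, so TorS is inactive.
With repressor TemX bound, *wexD* is not transcribed.
→ *wexD* is OFF in B.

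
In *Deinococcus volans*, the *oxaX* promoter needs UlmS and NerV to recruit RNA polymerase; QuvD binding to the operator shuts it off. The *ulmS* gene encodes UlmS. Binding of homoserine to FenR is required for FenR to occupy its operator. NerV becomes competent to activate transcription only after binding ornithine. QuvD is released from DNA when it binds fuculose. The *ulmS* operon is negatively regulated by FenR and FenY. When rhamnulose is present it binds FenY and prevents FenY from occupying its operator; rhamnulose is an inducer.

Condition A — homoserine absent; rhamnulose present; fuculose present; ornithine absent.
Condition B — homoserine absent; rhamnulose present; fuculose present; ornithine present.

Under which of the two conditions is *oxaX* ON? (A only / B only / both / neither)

B only

Condition A:
Homoserine is absent, so FenR is inactive.
Rhamnulose is present, so FenY is inactive.
With no repressor bound, *ulmS* is transcribed.
So UlmS is produced and active.
Fuculose is present, so QuvD is inactive.
Ornithine is absent, so NerV is inactive.
Required activator NerV is absent, so *oxaX* is not transcribed.
→ *oxaX* is OFF in A.
Condition B:
Homoserine is absent, so FenR is inactive.
Rhamnulose is present, so FenY is inactive.
With no repressor bound, *ulmS* is transcribed.
So UlmS is produced and active.
Fuculose is present, so QuvD is inactive.
Ornithine is present, so NerV is active.
No repressor is bound and UlmS and NerV are active, so *oxaX* is transcribed.
→ *oxaX* is ON in B.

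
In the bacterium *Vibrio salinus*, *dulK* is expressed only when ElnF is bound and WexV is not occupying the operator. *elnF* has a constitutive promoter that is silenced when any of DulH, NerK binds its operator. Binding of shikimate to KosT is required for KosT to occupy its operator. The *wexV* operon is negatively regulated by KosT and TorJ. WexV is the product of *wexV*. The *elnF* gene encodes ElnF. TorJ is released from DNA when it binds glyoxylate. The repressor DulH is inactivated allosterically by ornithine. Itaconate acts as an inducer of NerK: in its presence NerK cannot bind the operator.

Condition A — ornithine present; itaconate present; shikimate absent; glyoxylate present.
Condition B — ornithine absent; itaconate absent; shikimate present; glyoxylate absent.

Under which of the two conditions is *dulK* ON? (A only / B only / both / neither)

Condition A:
Ornithine is present, so DulH is inactive.
Itaconate is present, so NerK is inactive.
With no repressor bound, *elnF* is transcribed.
So ElnF is produced and active.
Shikimate is absent, so KosT is inactive.
Glyoxylate is present, so TorJ is inactive.
With no repressor bound, *wexV* is transcribed.
So WexV is produced and active.
With repressor WexV bound, *dulK* is not transcribed.
→ *dulK* is OFF in A.
Condition B:
Ornithine is absent, so DulH is active.
Itaconate is absent, so NerK is active.
With repressor DulH bound, *elnF* is not transcribed.
So ElnF is not produced.
Shikimate is present, so KosT is active.
Glyoxylate is absent, so TorJ is active.
With repressor KosT bound, *wexV* is not transcribed.
So WexV is not produced.
Required activator ElnF is absent, so *dulK* is not transcribed.
→ *dulK* is OFF in B.

neither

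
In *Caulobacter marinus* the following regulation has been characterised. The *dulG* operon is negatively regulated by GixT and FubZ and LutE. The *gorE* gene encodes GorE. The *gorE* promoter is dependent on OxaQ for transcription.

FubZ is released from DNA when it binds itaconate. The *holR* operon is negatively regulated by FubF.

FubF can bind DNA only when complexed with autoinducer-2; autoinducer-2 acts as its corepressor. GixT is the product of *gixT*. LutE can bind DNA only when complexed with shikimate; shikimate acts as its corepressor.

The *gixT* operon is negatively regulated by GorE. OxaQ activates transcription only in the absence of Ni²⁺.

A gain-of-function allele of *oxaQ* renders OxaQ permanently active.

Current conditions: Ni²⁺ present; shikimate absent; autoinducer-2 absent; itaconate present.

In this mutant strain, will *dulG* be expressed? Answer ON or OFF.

ON

OxaQ is constitutively active in this strain.
No repressor is bound and OxaQ is active, so *gorE* is transcribed.
So GorE is produced and active.
With repressor GorE bound, *gixT* is not transcribed.
So GixT is not produced.
Itaconate is present, so FubZ is inactive.
Shikimate is absent, so LutE is inactive.
With no repressor bound, *dulG* is transcribed.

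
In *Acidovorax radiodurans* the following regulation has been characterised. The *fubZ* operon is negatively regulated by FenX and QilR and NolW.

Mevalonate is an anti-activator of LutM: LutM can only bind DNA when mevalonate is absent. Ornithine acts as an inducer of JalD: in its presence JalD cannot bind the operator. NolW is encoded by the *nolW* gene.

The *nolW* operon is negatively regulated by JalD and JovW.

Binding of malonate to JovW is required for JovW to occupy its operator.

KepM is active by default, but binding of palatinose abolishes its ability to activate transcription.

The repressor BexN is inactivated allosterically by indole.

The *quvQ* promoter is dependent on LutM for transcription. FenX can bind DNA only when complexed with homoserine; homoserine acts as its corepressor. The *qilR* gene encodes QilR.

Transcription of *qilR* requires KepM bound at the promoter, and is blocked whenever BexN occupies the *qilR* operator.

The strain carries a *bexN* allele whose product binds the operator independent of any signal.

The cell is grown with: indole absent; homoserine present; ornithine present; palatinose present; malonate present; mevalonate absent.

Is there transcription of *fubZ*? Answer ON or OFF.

Homoserine is present, so FenX is active.
BexN is constitutively active in this strain.
Palatinose is present, so KepM is inactive.
With repressor BexN bound, *qilR* is not transcribed.
So QilR is not produced.
Ornithine is present, so JalD is inactive.
Malonate is present, so JovW is active.
With repressor JovW bound, *nolW* is not transcribed.
So NolW is not produced.
With repressor FenX bound, *fubZ* is not transcribed.

OFF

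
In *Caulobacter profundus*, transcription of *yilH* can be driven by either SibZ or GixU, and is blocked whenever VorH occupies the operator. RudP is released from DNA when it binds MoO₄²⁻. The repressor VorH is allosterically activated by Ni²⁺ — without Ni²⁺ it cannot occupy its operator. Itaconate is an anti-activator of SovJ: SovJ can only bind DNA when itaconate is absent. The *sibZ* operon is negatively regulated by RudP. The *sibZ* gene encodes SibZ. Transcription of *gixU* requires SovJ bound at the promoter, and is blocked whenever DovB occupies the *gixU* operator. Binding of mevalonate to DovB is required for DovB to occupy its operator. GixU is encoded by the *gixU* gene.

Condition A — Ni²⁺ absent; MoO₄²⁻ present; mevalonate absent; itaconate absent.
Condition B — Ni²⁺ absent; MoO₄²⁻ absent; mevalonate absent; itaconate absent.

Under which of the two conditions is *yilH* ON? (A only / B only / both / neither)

both

Condition A:
Ni²⁺ is absent, so VorH is inactive.
MoO₄²⁻ is present, so RudP is inactive.
With no repressor bound, *sibZ* is transcribed.
So SibZ is produced and active.
Mevalonate is absent, so DovB is inactive.
Itaconate is absent, so SovJ is active.
No repressor is bound and SovJ is active, so *gixU* is transcribed.
So GixU is produced and active.
Activator SibZ is present, so *yilH* is transcribed.
→ *yilH* is ON in A.
Condition B:
Ni²⁺ is absent, so VorH is inactive.
MoO₄²⁻ is absent, so RudP is active.
With repressor RudP bound, *sibZ* is not transcribed.
So SibZ is not produced.
Mevalonate is absent, so DovB is inactive.
Itaconate is absent, so SovJ is active.
No repressor is bound and SovJ is active, so *gixU* is transcribed.
So GixU is produced and active.
Activator GixU is present, so *yilH* is transcribed.
→ *yilH* is ON in B.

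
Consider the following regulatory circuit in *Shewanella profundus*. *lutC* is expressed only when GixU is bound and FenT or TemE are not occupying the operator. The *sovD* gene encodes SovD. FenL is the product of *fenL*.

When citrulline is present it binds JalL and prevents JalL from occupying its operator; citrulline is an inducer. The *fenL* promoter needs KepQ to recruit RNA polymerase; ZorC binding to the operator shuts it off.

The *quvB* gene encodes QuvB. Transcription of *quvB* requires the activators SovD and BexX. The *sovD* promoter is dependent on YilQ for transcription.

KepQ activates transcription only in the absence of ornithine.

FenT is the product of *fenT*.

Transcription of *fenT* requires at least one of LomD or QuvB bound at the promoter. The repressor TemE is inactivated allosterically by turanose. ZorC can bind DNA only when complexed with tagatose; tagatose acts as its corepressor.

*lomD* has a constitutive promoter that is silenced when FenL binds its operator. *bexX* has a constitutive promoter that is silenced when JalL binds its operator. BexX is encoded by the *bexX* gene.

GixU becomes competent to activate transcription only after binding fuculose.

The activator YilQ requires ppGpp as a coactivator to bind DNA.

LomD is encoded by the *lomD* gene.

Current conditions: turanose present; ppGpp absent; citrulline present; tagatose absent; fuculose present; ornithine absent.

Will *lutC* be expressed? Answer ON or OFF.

Fuculose is present, so GixU is active.
Ornithine is absent, so KepQ is active.
Tagatose is absent, so ZorC is inactive.
No repressor is bound and KepQ is active, so *fenL* is transcribed.
So FenL is produced and active.
With repressor FenL bound, *lomD* is not transcribed.
So LomD is not produced.
ppGpp is absent, so YilQ is inactive.
Required activator YilQ is absent, so *sovD* is not transcribed.
So SovD is not produced.
Citrulline is present, so JalL is inactive.
With no repressor bound, *bexX* is transcribed.
So BexX is produced and active.
Required activator SovD is absent, so *quvB* is not transcribed.
So QuvB is not produced.
No activator is available at the *fenT* promoter, so *fenT* is not transcribed.
So FenT is not produced.
Turanose is present, so TemE is inactive.
No repressor is bound and GixU is active, so *lutC* is transcribed.

ON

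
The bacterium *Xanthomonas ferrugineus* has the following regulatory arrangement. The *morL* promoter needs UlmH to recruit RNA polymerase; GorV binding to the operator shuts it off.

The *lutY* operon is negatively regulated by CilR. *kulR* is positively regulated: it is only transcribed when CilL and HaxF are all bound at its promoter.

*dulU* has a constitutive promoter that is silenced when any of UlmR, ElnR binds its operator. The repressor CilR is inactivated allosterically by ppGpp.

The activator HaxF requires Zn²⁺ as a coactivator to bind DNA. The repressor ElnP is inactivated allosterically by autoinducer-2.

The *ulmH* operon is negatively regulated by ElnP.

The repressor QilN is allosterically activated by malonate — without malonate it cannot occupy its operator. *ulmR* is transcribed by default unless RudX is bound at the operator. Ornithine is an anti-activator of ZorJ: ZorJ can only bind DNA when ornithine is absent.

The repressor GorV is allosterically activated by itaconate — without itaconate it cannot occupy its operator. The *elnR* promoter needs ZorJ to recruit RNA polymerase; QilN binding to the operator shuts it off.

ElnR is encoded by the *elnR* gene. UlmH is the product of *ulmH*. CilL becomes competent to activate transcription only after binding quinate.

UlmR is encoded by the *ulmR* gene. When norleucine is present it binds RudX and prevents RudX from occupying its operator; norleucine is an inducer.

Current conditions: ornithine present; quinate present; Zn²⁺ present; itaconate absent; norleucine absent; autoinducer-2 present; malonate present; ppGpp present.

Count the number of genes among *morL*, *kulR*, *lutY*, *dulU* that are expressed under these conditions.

Itaconate is absent, so GorV is inactive.
Autoinducer-2 is present, so ElnP is inactive.
With no repressor bound, *ulmH* is transcribed.
So UlmH is produced and active.
No repressor is bound and UlmH is active, so *morL* is transcribed.
→ *morL* is ON.
Quinate is present, so CilL is active.
Zn²⁺ is present, so HaxF is active.
No repressor is bound and CilL and HaxF are active, so *kulR* is transcribed.
→ *kulR* is ON.
ppGpp is present, so CilR is inactive.
With no repressor bound, *lutY* is transcribed.
→ *lutY* is ON.
Norleucine is absent, so RudX is active.
With repressor RudX bound, *ulmR* is not transcribed.
So UlmR is not produced.
Malonate is present, so QilN is active.
Ornithine is present, so ZorJ is inactive.
With repressor QilN bound, *elnR* is not transcribed.
So ElnR is not produced.
With no repressor bound, *dulU* is transcribed.
→ *dulU* is ON.
4 of the 4 genes are transcribed.

4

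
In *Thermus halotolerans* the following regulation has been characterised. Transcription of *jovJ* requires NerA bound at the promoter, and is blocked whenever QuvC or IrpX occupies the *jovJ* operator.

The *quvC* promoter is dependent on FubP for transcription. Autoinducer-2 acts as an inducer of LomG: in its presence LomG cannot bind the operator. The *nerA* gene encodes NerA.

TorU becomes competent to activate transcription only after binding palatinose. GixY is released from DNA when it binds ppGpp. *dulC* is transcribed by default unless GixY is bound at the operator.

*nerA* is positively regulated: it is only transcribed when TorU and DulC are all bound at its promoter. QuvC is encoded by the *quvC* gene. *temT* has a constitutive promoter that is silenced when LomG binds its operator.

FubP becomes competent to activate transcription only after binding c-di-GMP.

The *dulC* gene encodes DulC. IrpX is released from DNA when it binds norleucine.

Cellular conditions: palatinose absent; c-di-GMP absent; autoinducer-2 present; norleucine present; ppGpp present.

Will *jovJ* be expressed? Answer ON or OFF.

OFF

Palatinose is absent, so TorU is inactive.
ppGpp is present, so GixY is inactive.
With no repressor bound, *dulC* is transcribed.
So DulC is produced and active.
Required activator TorU is absent, so *nerA* is not transcribed.
So NerA is not produced.
c-di-GMP is absent, so FubP is inactive.
Required activator FubP is absent, so *quvC* is not transcribed.
So QuvC is not produced.
Norleucine is present, so IrpX is inactive.
Required activator NerA is absent, so *jovJ* is not transcribed.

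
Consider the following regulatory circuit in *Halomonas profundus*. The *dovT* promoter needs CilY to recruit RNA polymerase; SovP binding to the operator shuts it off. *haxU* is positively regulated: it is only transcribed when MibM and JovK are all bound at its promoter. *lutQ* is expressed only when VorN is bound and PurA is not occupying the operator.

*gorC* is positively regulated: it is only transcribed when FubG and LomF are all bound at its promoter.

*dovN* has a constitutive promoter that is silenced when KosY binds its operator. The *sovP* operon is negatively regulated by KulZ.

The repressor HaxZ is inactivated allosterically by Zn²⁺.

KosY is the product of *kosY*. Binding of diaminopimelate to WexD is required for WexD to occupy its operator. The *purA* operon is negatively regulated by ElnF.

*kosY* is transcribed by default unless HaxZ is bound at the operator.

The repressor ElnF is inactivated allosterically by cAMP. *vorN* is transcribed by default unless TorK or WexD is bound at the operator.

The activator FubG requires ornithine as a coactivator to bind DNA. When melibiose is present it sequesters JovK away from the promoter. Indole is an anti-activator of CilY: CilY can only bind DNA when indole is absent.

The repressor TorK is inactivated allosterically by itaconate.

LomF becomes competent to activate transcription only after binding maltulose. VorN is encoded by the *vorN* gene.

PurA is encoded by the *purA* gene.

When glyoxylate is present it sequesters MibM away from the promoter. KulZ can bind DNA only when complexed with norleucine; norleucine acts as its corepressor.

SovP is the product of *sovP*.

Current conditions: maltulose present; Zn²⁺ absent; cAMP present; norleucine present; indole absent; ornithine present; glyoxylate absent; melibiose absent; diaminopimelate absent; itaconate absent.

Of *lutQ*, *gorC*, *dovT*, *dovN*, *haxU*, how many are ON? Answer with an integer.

4

cAMP is present, so ElnF is inactive.
With no repressor bound, *purA* is transcribed.
So PurA is produced and active.
Itaconate is absent, so TorK is active.
Diaminopimelate is absent, so WexD is inactive.
With repressor TorK bound, *vorN* is not transcribed.
So VorN is not produced.
With repressor PurA bound, *lutQ* is not transcribed.
→ *lutQ* is OFF.
Ornithine is present, so FubG is active.
Maltulose is present, so LomF is active.
No repressor is bound and FubG and LomF are active, so *gorC* is transcribed.
→ *gorC* is ON.
Norleucine is present, so KulZ is active.
With repressor KulZ bound, *sovP* is not transcribed.
So SovP is not produced.
Indole is absent, so CilY is active.
No repressor is bound and CilY is active, so *dovT* is transcribed.
→ *dovT* is ON.
Zn²⁺ is absent, so HaxZ is active.
With repressor HaxZ bound, *kosY* is not transcribed.
So KosY is not produced.
With no repressor bound, *dovN* is transcribed.
→ *dovN* is ON.
Glyoxylate is absent, so MibM is active.
Melibiose is absent, so JovK is active.
No repressor is bound and MibM and JovK are active, so *haxU* is transcribed.
→ *haxU* is ON.
4 of the 5 genes are transcribed.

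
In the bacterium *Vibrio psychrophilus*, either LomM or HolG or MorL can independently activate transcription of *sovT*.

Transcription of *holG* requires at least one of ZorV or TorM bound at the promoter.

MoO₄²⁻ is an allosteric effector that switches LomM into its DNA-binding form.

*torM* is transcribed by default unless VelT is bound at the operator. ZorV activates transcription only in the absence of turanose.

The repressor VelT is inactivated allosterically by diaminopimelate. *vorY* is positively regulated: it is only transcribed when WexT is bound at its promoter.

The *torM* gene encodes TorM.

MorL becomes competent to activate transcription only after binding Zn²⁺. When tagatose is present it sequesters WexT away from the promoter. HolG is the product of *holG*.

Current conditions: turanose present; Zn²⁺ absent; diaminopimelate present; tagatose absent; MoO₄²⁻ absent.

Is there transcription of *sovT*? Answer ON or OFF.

MoO₄²⁻ is absent, so LomM is inactive.
Turanose is present, so ZorV is inactive.
Diaminopimelate is present, so VelT is inactive.
With no repressor bound, *torM* is transcribed.
So TorM is produced and active.
Activator TorM is present, so *holG* is transcribed.
So HolG is produced and active.
Zn²⁺ is absent, so MorL is inactive.
Activator HolG is present, so *sovT* is transcribed.

ON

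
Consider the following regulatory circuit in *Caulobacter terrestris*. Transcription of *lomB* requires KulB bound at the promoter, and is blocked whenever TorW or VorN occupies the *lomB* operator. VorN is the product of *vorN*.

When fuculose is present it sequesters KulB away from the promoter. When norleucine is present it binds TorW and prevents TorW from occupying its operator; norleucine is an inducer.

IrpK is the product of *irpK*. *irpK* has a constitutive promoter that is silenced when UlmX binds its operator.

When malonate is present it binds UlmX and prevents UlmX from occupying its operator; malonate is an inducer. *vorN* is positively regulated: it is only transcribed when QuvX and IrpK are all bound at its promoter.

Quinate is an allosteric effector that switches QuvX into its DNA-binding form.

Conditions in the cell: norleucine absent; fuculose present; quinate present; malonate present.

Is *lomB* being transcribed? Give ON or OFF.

Fuculose is present, so KulB is inactive.
Norleucine is absent, so TorW is active.
Quinate is present, so QuvX is active.
Malonate is present, so UlmX is inactive.
With no repressor bound, *irpK* is transcribed.
So IrpK is produced and active.
No repressor is bound and QuvX and IrpK are active, so *vorN* is transcribed.
So VorN is produced and active.
With repressor TorW bound, *lomB* is not transcribed.

OFF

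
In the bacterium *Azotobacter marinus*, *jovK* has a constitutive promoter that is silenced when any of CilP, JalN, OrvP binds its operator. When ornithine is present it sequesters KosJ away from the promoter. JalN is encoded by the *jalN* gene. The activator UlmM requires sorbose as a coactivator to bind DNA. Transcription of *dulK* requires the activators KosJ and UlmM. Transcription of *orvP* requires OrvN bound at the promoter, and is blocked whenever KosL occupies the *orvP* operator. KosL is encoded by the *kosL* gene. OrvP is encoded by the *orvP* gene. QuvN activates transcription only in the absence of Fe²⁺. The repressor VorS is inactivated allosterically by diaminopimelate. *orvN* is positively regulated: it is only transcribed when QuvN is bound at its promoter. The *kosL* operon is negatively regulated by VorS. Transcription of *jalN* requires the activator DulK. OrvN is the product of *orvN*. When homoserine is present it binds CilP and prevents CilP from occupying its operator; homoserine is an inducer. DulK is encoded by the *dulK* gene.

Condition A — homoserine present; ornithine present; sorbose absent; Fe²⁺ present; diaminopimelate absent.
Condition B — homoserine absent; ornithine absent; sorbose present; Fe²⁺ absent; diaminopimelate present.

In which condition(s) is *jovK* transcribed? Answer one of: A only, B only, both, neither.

A only

Condition A:
Homoserine is present, so CilP is inactive.
Ornithine is present, so KosJ is inactive.
Sorbose is absent, so UlmM is inactive.
Required activator KosJ is absent, so *dulK* is not transcribed.
So DulK is not produced.
Required activator DulK is absent, so *jalN* is not transcribed.
So JalN is not produced.
Fe²⁺ is present, so QuvN is inactive.
Required activator QuvN is absent, so *orvN* is not transcribed.
So OrvN is not produced.
Diaminopimelate is absent, so VorS is active.
With repressor VorS bound, *kosL* is not transcribed.
So KosL is not produced.
Required activator OrvN is absent, so *orvP* is not transcribed.
So OrvP is not produced.
With no repressor bound, *jovK* is transcribed.
→ *jovK* is ON in A.
Condition B:
Homoserine is absent, so CilP is active.
Ornithine is absent, so KosJ is active.
Sorbose is present, so UlmM is active.
No repressor is bound and KosJ and UlmM are active, so *dulK* is transcribed.
So DulK is produced and active.
No repressor is bound and DulK is active, so *jalN* is transcribed.
So JalN is produced and active.
Fe²⁺ is absent, so QuvN is active.
No repressor is bound and QuvN is active, so *orvN* is transcribed.
So OrvN is produced and active.
Diaminopimelate is present, so VorS is inactive.
With no repressor bound, *kosL* is transcribed.
So KosL is produced and active.
With repressor KosL bound, *orvP* is not transcribed.
So OrvP is not produced.
With repressor CilP bound, *jovK* is not transcribed.
→ *jovK* is OFF in B.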